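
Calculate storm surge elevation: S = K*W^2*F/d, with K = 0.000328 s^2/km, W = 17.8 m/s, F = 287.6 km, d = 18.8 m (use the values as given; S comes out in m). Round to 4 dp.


S = K * W^2 * F / d
W^2 = 17.8^2 = 316.84
S = 0.000328 * 316.84 * 287.6 / 18.8
Numerator = 0.000328 * 316.84 * 287.6 = 29.888404
S = 29.888404 / 18.8 = 1.5898 m

1.5898


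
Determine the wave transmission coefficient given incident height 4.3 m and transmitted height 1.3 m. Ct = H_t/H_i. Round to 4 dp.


Ct = H_t / H_i
Ct = 1.3 / 4.3
Ct = 0.3023

0.3023


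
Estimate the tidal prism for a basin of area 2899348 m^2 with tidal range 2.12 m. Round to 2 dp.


Tidal prism = Area * Tidal range
P = 2899348 * 2.12
P = 6146617.76 m^3

6146617.76


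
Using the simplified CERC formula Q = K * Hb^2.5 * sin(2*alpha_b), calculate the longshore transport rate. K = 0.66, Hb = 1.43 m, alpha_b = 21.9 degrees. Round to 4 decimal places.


Q = K * Hb^2.5 * sin(2 * alpha_b)
Hb^2.5 = 1.43^2.5 = 2.445345
sin(2 * 21.9) = sin(43.8) = 0.692143
Q = 0.66 * 2.445345 * 0.692143
Q = 1.1171 m^3/s

1.1171


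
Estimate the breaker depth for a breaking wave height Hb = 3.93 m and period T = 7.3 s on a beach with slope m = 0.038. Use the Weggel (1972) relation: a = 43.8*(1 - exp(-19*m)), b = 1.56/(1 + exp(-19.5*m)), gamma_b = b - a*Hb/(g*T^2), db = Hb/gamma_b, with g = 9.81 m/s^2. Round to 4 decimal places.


a = 43.8 * (1 - exp(-19 * m))
exp(-19 * 0.038) = exp(-0.7220) = 0.485780
a = 43.8 * (1 - 0.485780) = 22.522848
b = 1.56 / (1 + exp(-19.5 * m))
exp(-19.5 * 0.038) = exp(-0.7410) = 0.476637
b = 1.56 / (1 + 0.476637) = 1.056455
Hb / (g * T^2) = 3.93 / (9.81 * 7.3^2) = 3.93 / 522.7749 = 0.00751758
gamma_b = b - a * Hb/(g*T^2) = 1.056455 - 22.522848 * 0.00751758 = 0.887137
db = Hb / gamma_b = 3.93 / 0.887137
db = 4.4300 m

4.4300


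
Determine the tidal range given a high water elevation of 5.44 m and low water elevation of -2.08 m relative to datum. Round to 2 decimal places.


Tidal range = High water - Low water
Tidal range = 5.44 - (-2.08)
Tidal range = 7.52 m

7.52


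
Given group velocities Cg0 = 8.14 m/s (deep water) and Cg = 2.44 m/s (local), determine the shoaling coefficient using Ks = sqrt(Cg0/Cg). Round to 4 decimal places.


Ks = sqrt(Cg0 / Cg)
Ks = sqrt(8.14 / 2.44)
Ks = sqrt(3.3361)
Ks = 1.8265

1.8265


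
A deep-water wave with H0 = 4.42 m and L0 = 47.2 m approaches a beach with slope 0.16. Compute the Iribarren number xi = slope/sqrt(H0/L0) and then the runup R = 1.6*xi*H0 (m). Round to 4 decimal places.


xi = slope / sqrt(H0/L0)
H0/L0 = 4.42/47.2 = 0.093644
sqrt(0.093644) = 0.306013
xi = 0.16 / 0.306013 = 0.522853
R = 1.6 * xi * H0 = 1.6 * 0.522853 * 4.42
R = 3.6976 m

3.6976


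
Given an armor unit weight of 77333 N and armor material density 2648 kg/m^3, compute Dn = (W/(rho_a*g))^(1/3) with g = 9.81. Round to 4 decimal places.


V = W / (rho_a * g)
V = 77333 / (2648 * 9.81)
V = 77333 / 25976.88
V = 2.976993 m^3
Dn = V^(1/3) = 2.976993^(1/3)
Dn = 1.4386 m

1.4386


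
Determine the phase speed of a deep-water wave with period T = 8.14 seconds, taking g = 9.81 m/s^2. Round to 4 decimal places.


We use the deep-water celerity formula:
C = g * T / (2 * pi)
C = 9.81 * 8.14 / (2 * 3.14159...)
C = 79.853400 / 6.283185
C = 12.7091 m/s

12.7091


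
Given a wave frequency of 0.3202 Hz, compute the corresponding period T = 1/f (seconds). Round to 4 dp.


T = 1 / f
T = 1 / 0.3202
T = 3.1230 s

3.1230


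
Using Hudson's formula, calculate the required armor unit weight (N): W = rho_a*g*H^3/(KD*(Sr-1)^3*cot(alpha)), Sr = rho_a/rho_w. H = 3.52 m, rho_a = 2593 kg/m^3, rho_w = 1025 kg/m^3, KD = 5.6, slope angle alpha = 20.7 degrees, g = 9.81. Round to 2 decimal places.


Sr = rho_a / rho_w = 2593 / 1025 = 2.529756
(Sr - 1) = 1.529756
(Sr - 1)^3 = 3.579864
cot(20.7) = 1 / tan(20.7) = 1 / 0.377869 = 2.646423
Numerator = 2593 * 9.81 * 3.52^3 = 1109429.0016
Denominator = 5.6 * 3.579864 * 2.646423 = 53.053483
W = 1109429.0016 / 53.053483
W = 20911.52 N

20911.52


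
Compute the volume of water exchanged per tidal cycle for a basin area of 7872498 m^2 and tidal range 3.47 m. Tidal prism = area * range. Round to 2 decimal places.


Tidal prism = Area * Tidal range
P = 7872498 * 3.47
P = 27317568.06 m^3

27317568.06


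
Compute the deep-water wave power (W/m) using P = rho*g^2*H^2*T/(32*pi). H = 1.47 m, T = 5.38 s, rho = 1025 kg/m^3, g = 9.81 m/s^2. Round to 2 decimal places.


P = rho * g^2 * H^2 * T / (32 * pi)
P = 1025 * 9.81^2 * 1.47^2 * 5.38 / (32 * pi)
P = 1025 * 96.2361 * 2.1609 * 5.38 / 100.53096
P = 11407.20 W/m

11407.20


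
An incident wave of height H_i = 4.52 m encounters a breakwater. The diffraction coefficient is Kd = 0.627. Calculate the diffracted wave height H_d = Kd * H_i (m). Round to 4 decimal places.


H_d = Kd * H_i
H_d = 0.627 * 4.52
H_d = 2.8340 m

2.8340


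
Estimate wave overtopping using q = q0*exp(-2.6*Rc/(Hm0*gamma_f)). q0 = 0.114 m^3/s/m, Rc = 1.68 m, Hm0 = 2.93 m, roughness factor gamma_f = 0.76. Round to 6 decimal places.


q = q0 * exp(-2.6 * Rc / (Hm0 * gamma_f))
Exponent = -2.6 * 1.68 / (2.93 * 0.76)
= -2.6 * 1.68 / 2.2268
= -1.961559
exp(-1.961559) = 0.140639
q = 0.114 * 0.140639
q = 0.016033 m^3/s/m

0.016033


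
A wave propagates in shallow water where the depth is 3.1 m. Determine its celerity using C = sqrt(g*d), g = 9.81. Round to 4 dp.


Using the shallow-water approximation:
C = sqrt(g * d) = sqrt(9.81 * 3.1)
C = sqrt(30.4110)
C = 5.5146 m/s

5.5146


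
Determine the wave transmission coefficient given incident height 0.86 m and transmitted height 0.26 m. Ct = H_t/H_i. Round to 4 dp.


Ct = H_t / H_i
Ct = 0.26 / 0.86
Ct = 0.3023

0.3023


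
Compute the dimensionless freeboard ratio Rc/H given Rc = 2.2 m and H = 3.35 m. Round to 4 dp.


Relative freeboard = Rc / H
= 2.2 / 3.35
= 0.6567

0.6567


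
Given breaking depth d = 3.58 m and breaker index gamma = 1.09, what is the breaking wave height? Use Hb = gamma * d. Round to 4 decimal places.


Hb = gamma * d
Hb = 1.09 * 3.58
Hb = 3.9022 m

3.9022


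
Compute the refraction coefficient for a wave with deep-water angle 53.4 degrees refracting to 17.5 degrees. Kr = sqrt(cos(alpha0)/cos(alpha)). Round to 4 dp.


Kr = sqrt(cos(alpha0) / cos(alpha))
cos(53.4) = 0.596225
cos(17.5) = 0.953717
Kr = sqrt(0.596225 / 0.953717)
Kr = sqrt(0.625159)
Kr = 0.7907

0.7907


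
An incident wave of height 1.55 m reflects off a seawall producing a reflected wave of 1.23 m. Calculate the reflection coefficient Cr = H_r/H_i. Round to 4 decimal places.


Cr = H_r / H_i
Cr = 1.23 / 1.55
Cr = 0.7935

0.7935


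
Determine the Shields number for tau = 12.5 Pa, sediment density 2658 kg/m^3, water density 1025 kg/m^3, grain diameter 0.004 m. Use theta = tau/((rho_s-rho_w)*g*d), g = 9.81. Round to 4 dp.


theta = tau / ((rho_s - rho_w) * g * d)
rho_s - rho_w = 2658 - 1025 = 1633
Denominator = 1633 * 9.81 * 0.004 = 64.078920
theta = 12.5 / 64.078920
theta = 0.1951

0.1951


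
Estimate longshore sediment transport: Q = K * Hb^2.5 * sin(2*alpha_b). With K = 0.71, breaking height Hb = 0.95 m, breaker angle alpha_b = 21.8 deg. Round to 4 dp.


Q = K * Hb^2.5 * sin(2 * alpha_b)
Hb^2.5 = 0.95^2.5 = 0.879648
sin(2 * 21.8) = sin(43.6) = 0.689620
Q = 0.71 * 0.879648 * 0.689620
Q = 0.4307 m^3/s

0.4307


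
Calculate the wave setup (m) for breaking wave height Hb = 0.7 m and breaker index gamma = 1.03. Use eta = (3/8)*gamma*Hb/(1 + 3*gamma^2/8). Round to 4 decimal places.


eta = (3/8) * gamma * Hb / (1 + 3*gamma^2/8)
Numerator = (3/8) * 1.03 * 0.7 = 0.270375
Denominator = 1 + 3*1.03^2/8 = 1 + 0.397838 = 1.397838
eta = 0.270375 / 1.397838
eta = 0.1934 m

0.1934


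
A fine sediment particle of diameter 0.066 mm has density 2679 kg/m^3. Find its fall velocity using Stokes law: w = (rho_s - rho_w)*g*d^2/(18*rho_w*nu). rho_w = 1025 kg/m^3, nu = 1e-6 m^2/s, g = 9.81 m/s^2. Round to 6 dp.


w = (rho_s - rho_w) * g * d^2 / (18 * rho_w * nu)
d = 0.066 mm = 0.000066 m
rho_s - rho_w = 2679 - 1025 = 1654
Numerator = 1654 * 9.81 * (0.000066)^2 = 0.000070679323
Denominator = 18 * 1025 * 1e-6 = 0.018450
w = 0.003831 m/s

0.003831


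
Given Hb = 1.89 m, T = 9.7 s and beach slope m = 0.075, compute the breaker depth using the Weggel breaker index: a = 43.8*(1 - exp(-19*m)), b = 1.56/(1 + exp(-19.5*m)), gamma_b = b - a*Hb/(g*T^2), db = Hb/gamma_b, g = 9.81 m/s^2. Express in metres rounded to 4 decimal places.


a = 43.8 * (1 - exp(-19 * m))
exp(-19 * 0.075) = exp(-1.4250) = 0.240508
a = 43.8 * (1 - 0.240508) = 33.265729
b = 1.56 / (1 + exp(-19.5 * m))
exp(-19.5 * 0.075) = exp(-1.4625) = 0.231656
b = 1.56 / (1 + 0.231656) = 1.266587
Hb / (g * T^2) = 1.89 / (9.81 * 9.7^2) = 1.89 / 923.0229 = 0.00204762
gamma_b = b - a * Hb/(g*T^2) = 1.266587 - 33.265729 * 0.00204762 = 1.198471
db = Hb / gamma_b = 1.89 / 1.198471
db = 1.5770 m

1.5770


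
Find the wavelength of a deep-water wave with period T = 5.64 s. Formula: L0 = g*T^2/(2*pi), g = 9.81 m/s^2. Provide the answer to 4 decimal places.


L0 = g * T^2 / (2 * pi)
L0 = 9.81 * 5.64^2 / (2 * pi)
L0 = 9.81 * 31.8096 / 6.28319
L0 = 312.0522 / 6.28319
L0 = 49.6646 m

49.6646


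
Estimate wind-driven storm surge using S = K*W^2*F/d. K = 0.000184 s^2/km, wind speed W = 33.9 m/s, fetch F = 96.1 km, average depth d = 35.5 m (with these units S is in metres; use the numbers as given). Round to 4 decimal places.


S = K * W^2 * F / d
W^2 = 33.9^2 = 1149.21
S = 0.000184 * 1149.21 * 96.1 / 35.5
Numerator = 0.000184 * 1149.21 * 96.1 = 20.320791
S = 20.320791 / 35.5 = 0.5724 m

0.5724


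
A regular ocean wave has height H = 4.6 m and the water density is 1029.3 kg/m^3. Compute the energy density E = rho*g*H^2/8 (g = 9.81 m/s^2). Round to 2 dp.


E = (1/8) * rho * g * H^2
E = (1/8) * 1029.3 * 9.81 * 4.6^2
E = 0.125 * 1029.3 * 9.81 * 21.1600
E = 26707.71 J/m^2

26707.71


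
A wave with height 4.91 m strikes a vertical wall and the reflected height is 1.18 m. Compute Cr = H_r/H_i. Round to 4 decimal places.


Cr = H_r / H_i
Cr = 1.18 / 4.91
Cr = 0.2403

0.2403


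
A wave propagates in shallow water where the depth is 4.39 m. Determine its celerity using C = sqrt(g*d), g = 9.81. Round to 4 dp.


Using the shallow-water approximation:
C = sqrt(g * d) = sqrt(9.81 * 4.39)
C = sqrt(43.0659)
C = 6.5625 m/s

6.5625


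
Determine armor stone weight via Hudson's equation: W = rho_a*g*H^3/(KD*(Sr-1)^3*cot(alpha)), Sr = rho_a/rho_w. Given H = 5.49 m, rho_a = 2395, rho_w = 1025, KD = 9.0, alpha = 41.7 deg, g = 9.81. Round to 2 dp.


Sr = rho_a / rho_w = 2395 / 1025 = 2.336585
(Sr - 1) = 1.336585
(Sr - 1)^3 = 2.387757
cot(41.7) = 1 / tan(41.7) = 1 / 0.890967 = 1.122375
Numerator = 2395 * 9.81 * 5.49^3 = 3887689.3823
Denominator = 9.0 * 2.387757 * 1.122375 = 24.119636
W = 3887689.3823 / 24.119636
W = 161183.58 N

161183.58


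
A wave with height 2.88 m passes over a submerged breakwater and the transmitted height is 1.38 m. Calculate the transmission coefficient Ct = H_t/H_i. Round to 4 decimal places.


Ct = H_t / H_i
Ct = 1.38 / 2.88
Ct = 0.4792

0.4792


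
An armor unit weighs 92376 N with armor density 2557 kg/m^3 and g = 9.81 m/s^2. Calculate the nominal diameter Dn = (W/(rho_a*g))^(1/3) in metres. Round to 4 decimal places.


V = W / (rho_a * g)
V = 92376 / (2557 * 9.81)
V = 92376 / 25084.17
V = 3.682641 m^3
Dn = V^(1/3) = 3.682641^(1/3)
Dn = 1.5443 m

1.5443


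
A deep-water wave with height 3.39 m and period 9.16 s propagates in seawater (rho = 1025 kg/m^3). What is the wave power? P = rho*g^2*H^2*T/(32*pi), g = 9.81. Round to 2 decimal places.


P = rho * g^2 * H^2 * T / (32 * pi)
P = 1025 * 9.81^2 * 3.39^2 * 9.16 / (32 * pi)
P = 1025 * 96.2361 * 11.4921 * 9.16 / 100.53096
P = 103289.67 W/m

103289.67


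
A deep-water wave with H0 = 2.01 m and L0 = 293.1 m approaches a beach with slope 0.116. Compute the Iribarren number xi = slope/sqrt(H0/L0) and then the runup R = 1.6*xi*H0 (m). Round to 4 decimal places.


xi = slope / sqrt(H0/L0)
H0/L0 = 2.01/293.1 = 0.006858
sqrt(0.006858) = 0.082811
xi = 0.116 / 0.082811 = 1.400773
R = 1.6 * xi * H0 = 1.6 * 1.400773 * 2.01
R = 4.5049 m

4.5049


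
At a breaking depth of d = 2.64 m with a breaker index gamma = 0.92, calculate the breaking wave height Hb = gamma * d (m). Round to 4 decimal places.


Hb = gamma * d
Hb = 0.92 * 2.64
Hb = 2.4288 m

2.4288


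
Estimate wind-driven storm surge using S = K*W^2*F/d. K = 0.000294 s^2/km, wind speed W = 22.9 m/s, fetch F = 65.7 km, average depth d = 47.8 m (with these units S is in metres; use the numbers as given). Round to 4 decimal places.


S = K * W^2 * F / d
W^2 = 22.9^2 = 524.41
S = 0.000294 * 524.41 * 65.7 / 47.8
Numerator = 0.000294 * 524.41 * 65.7 = 10.129399
S = 10.129399 / 47.8 = 0.2119 m

0.2119


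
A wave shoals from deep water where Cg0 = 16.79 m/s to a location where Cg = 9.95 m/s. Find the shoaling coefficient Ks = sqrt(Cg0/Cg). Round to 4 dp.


Ks = sqrt(Cg0 / Cg)
Ks = sqrt(16.79 / 9.95)
Ks = sqrt(1.6874)
Ks = 1.2990

1.2990


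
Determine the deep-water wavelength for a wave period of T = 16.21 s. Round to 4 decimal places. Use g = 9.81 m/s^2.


L0 = g * T^2 / (2 * pi)
L0 = 9.81 * 16.21^2 / (2 * pi)
L0 = 9.81 * 262.7641 / 6.28319
L0 = 2577.7158 / 6.28319
L0 = 410.2562 m

410.2562


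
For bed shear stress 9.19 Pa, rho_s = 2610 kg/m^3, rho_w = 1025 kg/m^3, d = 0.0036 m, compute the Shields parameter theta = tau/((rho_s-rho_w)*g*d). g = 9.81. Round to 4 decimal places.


theta = tau / ((rho_s - rho_w) * g * d)
rho_s - rho_w = 2610 - 1025 = 1585
Denominator = 1585 * 9.81 * 0.0036 = 55.975860
theta = 9.19 / 55.975860
theta = 0.1642

0.1642


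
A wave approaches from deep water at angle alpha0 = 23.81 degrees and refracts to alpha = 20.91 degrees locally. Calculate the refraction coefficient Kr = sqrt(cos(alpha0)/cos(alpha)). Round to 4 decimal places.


Kr = sqrt(cos(alpha0) / cos(alpha))
cos(23.81) = 0.914889
cos(20.91) = 0.934142
Kr = sqrt(0.914889 / 0.934142)
Kr = sqrt(0.979390)
Kr = 0.9896

0.9896


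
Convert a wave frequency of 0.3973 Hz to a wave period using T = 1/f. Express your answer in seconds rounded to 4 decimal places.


T = 1 / f
T = 1 / 0.3973
T = 2.5170 s

2.5170


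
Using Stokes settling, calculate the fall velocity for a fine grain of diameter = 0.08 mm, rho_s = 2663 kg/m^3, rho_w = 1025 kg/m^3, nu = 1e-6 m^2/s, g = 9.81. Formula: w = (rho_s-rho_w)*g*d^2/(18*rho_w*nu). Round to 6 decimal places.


w = (rho_s - rho_w) * g * d^2 / (18 * rho_w * nu)
d = 0.08 mm = 0.000080 m
rho_s - rho_w = 2663 - 1025 = 1638
Numerator = 1638 * 9.81 * (0.000080)^2 = 0.000102840192
Denominator = 18 * 1025 * 1e-6 = 0.018450
w = 0.005574 m/s

0.005574


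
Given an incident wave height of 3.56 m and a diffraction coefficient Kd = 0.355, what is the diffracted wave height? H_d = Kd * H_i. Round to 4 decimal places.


H_d = Kd * H_i
H_d = 0.355 * 3.56
H_d = 1.2638 m

1.2638


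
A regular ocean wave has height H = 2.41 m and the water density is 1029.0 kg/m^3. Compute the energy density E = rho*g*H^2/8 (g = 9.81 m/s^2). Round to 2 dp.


E = (1/8) * rho * g * H^2
E = (1/8) * 1029.0 * 9.81 * 2.41^2
E = 0.125 * 1029.0 * 9.81 * 5.8081
E = 7328.73 J/m^2

7328.73


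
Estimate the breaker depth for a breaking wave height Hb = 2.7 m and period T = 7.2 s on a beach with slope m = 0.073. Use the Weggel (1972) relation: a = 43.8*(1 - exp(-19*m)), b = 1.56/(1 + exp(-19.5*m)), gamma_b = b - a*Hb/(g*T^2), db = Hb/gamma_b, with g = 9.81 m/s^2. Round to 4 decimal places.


a = 43.8 * (1 - exp(-19 * m))
exp(-19 * 0.073) = exp(-1.3870) = 0.249824
a = 43.8 * (1 - 0.249824) = 32.857724
b = 1.56 / (1 + exp(-19.5 * m))
exp(-19.5 * 0.073) = exp(-1.4235) = 0.240869
b = 1.56 / (1 + 0.240869) = 1.257183
Hb / (g * T^2) = 2.7 / (9.81 * 7.2^2) = 2.7 / 508.5504 = 0.00530921
gamma_b = b - a * Hb/(g*T^2) = 1.257183 - 32.857724 * 0.00530921 = 1.082734
db = Hb / gamma_b = 2.7 / 1.082734
db = 2.4937 m

2.4937


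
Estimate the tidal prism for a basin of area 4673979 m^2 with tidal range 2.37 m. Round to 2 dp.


Tidal prism = Area * Tidal range
P = 4673979 * 2.37
P = 11077330.23 m^3

11077330.23


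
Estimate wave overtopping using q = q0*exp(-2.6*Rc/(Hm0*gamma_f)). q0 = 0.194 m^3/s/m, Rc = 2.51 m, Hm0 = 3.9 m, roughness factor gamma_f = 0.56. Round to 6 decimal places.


q = q0 * exp(-2.6 * Rc / (Hm0 * gamma_f))
Exponent = -2.6 * 2.51 / (3.9 * 0.56)
= -2.6 * 2.51 / 2.1840
= -2.988095
exp(-2.988095) = 0.050383
q = 0.194 * 0.050383
q = 0.009774 m^3/s/m

0.009774


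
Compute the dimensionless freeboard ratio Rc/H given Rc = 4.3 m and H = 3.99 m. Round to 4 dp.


Relative freeboard = Rc / H
= 4.3 / 3.99
= 1.0777

1.0777


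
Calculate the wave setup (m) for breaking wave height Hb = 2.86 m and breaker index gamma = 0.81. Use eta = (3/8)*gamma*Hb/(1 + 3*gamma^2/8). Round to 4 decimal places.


eta = (3/8) * gamma * Hb / (1 + 3*gamma^2/8)
Numerator = (3/8) * 0.81 * 2.86 = 0.868725
Denominator = 1 + 3*0.81^2/8 = 1 + 0.246038 = 1.246038
eta = 0.868725 / 1.246038
eta = 0.6972 m

0.6972


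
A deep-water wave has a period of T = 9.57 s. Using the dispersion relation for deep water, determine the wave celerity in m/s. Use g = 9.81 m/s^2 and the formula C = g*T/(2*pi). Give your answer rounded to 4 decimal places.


We use the deep-water celerity formula:
C = g * T / (2 * pi)
C = 9.81 * 9.57 / (2 * 3.14159...)
C = 93.881700 / 6.283185
C = 14.9417 m/s

14.9417


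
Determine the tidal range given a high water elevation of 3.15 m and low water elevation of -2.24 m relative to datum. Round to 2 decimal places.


Tidal range = High water - Low water
Tidal range = 3.15 - (-2.24)
Tidal range = 5.39 m

5.39


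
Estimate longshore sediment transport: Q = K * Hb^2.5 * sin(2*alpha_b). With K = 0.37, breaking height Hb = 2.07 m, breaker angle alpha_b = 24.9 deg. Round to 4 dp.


Q = K * Hb^2.5 * sin(2 * alpha_b)
Hb^2.5 = 2.07^2.5 = 6.164898
sin(2 * 24.9) = sin(49.8) = 0.763796
Q = 0.37 * 6.164898 * 0.763796
Q = 1.7422 m^3/s

1.7422


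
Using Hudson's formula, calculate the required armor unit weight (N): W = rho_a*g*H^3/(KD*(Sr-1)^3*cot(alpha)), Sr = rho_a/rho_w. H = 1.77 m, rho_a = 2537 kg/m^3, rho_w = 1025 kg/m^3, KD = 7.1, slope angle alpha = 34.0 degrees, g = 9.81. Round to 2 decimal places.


Sr = rho_a / rho_w = 2537 / 1025 = 2.475122
(Sr - 1) = 1.475122
(Sr - 1)^3 = 3.209843
cot(34.0) = 1 / tan(34.0) = 1 / 0.674509 = 1.482561
Numerator = 2537 * 9.81 * 1.77^3 = 138009.5925
Denominator = 7.1 * 3.209843 * 1.482561 = 33.787393
W = 138009.5925 / 33.787393
W = 4084.65 N

4084.65


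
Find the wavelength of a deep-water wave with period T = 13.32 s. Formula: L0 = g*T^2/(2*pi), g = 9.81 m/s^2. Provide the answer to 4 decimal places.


L0 = g * T^2 / (2 * pi)
L0 = 9.81 * 13.32^2 / (2 * pi)
L0 = 9.81 * 177.4224 / 6.28319
L0 = 1740.5137 / 6.28319
L0 = 277.0114 m

277.0114


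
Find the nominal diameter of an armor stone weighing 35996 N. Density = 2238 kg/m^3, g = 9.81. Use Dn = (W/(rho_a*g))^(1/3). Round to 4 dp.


V = W / (rho_a * g)
V = 35996 / (2238 * 9.81)
V = 35996 / 21954.78
V = 1.639552 m^3
Dn = V^(1/3) = 1.639552^(1/3)
Dn = 1.1792 m

1.1792


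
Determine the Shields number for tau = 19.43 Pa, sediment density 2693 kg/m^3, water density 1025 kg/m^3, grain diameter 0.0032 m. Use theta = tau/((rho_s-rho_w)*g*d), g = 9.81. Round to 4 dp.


theta = tau / ((rho_s - rho_w) * g * d)
rho_s - rho_w = 2693 - 1025 = 1668
Denominator = 1668 * 9.81 * 0.0032 = 52.361856
theta = 19.43 / 52.361856
theta = 0.3711

0.3711


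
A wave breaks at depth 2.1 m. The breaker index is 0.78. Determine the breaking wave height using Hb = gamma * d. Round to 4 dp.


Hb = gamma * d
Hb = 0.78 * 2.1
Hb = 1.6380 m

1.6380


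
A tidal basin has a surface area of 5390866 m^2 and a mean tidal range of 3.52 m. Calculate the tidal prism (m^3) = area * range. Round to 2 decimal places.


Tidal prism = Area * Tidal range
P = 5390866 * 3.52
P = 18975848.32 m^3

18975848.32


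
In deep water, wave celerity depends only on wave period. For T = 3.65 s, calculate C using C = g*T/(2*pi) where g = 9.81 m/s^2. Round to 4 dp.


We use the deep-water celerity formula:
C = g * T / (2 * pi)
C = 9.81 * 3.65 / (2 * 3.14159...)
C = 35.806500 / 6.283185
C = 5.6988 m/s

5.6988


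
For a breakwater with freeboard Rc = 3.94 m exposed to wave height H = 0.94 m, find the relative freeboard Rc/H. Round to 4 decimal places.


Relative freeboard = Rc / H
= 3.94 / 0.94
= 4.1915

4.1915


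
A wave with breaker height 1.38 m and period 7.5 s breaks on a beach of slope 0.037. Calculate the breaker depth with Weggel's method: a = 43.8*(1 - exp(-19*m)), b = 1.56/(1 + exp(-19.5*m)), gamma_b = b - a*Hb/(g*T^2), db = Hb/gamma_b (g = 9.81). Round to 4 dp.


a = 43.8 * (1 - exp(-19 * m))
exp(-19 * 0.037) = exp(-0.7030) = 0.495098
a = 43.8 * (1 - 0.495098) = 22.114717
b = 1.56 / (1 + exp(-19.5 * m))
exp(-19.5 * 0.037) = exp(-0.7215) = 0.486023
b = 1.56 / (1 + 0.486023) = 1.049782
Hb / (g * T^2) = 1.38 / (9.81 * 7.5^2) = 1.38 / 551.8125 = 0.00250085
gamma_b = b - a * Hb/(g*T^2) = 1.049782 - 22.114717 * 0.00250085 = 0.994477
db = Hb / gamma_b = 1.38 / 0.994477
db = 1.3877 m

1.3877


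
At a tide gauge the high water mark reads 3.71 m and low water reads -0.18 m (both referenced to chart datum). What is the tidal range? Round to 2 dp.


Tidal range = High water - Low water
Tidal range = 3.71 - (-0.18)
Tidal range = 3.89 m

3.89


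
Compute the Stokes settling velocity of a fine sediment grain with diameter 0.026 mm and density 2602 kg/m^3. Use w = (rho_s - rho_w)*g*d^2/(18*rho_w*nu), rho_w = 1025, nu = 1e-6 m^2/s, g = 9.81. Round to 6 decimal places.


w = (rho_s - rho_w) * g * d^2 / (18 * rho_w * nu)
d = 0.026 mm = 0.000026 m
rho_s - rho_w = 2602 - 1025 = 1577
Numerator = 1577 * 9.81 * (0.000026)^2 = 0.000010457970
Denominator = 18 * 1025 * 1e-6 = 0.018450
w = 0.000567 m/s

0.000567


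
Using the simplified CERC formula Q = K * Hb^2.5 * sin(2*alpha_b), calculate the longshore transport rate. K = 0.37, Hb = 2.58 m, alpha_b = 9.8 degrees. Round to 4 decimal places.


Q = K * Hb^2.5 * sin(2 * alpha_b)
Hb^2.5 = 2.58^2.5 = 10.691762
sin(2 * 9.8) = sin(19.6) = 0.335452
Q = 0.37 * 10.691762 * 0.335452
Q = 1.3270 m^3/s

1.3270


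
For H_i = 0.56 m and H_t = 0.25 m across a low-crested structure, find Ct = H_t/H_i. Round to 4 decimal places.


Ct = H_t / H_i
Ct = 0.25 / 0.56
Ct = 0.4464

0.4464


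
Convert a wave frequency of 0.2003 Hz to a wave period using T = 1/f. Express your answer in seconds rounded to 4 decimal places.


T = 1 / f
T = 1 / 0.2003
T = 4.9925 s

4.9925


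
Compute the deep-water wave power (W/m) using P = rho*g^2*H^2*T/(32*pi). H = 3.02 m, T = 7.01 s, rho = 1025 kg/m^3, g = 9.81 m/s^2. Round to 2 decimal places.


P = rho * g^2 * H^2 * T / (32 * pi)
P = 1025 * 9.81^2 * 3.02^2 * 7.01 / (32 * pi)
P = 1025 * 96.2361 * 9.1204 * 7.01 / 100.53096
P = 62732.69 W/m

62732.69


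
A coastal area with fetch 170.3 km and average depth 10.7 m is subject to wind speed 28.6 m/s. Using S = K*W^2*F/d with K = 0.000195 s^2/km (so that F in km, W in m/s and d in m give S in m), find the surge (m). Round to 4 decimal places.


S = K * W^2 * F / d
W^2 = 28.6^2 = 817.96
S = 0.000195 * 817.96 * 170.3 / 10.7
Numerator = 0.000195 * 817.96 * 170.3 = 27.163225
S = 27.163225 / 10.7 = 2.5386 m

2.5386


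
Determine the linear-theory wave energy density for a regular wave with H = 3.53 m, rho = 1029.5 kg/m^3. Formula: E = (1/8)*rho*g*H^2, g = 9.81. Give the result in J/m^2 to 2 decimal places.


E = (1/8) * rho * g * H^2
E = (1/8) * 1029.5 * 9.81 * 3.53^2
E = 0.125 * 1029.5 * 9.81 * 12.4609
E = 15730.94 J/m^2

15730.94


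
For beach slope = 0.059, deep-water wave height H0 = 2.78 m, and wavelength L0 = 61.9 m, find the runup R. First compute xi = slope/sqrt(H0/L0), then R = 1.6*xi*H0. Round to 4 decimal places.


xi = slope / sqrt(H0/L0)
H0/L0 = 2.78/61.9 = 0.044911
sqrt(0.044911) = 0.211923
xi = 0.059 / 0.211923 = 0.278404
R = 1.6 * xi * H0 = 1.6 * 0.278404 * 2.78
R = 1.2383 m

1.2383


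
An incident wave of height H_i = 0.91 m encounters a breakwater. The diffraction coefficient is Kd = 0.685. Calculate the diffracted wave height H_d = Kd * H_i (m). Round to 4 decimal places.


H_d = Kd * H_i
H_d = 0.685 * 0.91
H_d = 0.6234 m

0.6234


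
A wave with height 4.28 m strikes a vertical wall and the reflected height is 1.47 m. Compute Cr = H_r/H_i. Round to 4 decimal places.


Cr = H_r / H_i
Cr = 1.47 / 4.28
Cr = 0.3435

0.3435


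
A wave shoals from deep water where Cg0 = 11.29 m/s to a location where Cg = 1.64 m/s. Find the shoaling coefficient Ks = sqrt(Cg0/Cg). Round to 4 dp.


Ks = sqrt(Cg0 / Cg)
Ks = sqrt(11.29 / 1.64)
Ks = sqrt(6.8841)
Ks = 2.6238

2.6238


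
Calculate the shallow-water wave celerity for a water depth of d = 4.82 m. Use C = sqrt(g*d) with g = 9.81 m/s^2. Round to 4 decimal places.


Using the shallow-water approximation:
C = sqrt(g * d) = sqrt(9.81 * 4.82)
C = sqrt(47.2842)
C = 6.8764 m/s

6.8764


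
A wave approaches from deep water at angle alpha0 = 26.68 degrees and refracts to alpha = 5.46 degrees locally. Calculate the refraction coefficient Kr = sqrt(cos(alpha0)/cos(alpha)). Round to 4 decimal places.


Kr = sqrt(cos(alpha0) / cos(alpha))
cos(26.68) = 0.893528
cos(5.46) = 0.995463
Kr = sqrt(0.893528 / 0.995463)
Kr = sqrt(0.897601)
Kr = 0.9474

0.9474


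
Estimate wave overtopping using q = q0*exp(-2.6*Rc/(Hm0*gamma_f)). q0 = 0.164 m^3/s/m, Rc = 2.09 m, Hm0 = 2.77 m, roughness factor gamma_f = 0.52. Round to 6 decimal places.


q = q0 * exp(-2.6 * Rc / (Hm0 * gamma_f))
Exponent = -2.6 * 2.09 / (2.77 * 0.52)
= -2.6 * 2.09 / 1.4404
= -3.772563
exp(-3.772563) = 0.022993
q = 0.164 * 0.022993
q = 0.003771 m^3/s/m

0.003771


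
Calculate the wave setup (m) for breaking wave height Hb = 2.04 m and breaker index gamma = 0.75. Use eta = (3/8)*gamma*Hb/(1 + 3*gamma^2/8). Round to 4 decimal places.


eta = (3/8) * gamma * Hb / (1 + 3*gamma^2/8)
Numerator = (3/8) * 0.75 * 2.04 = 0.573750
Denominator = 1 + 3*0.75^2/8 = 1 + 0.210938 = 1.210938
eta = 0.573750 / 1.210938
eta = 0.4738 m

0.4738


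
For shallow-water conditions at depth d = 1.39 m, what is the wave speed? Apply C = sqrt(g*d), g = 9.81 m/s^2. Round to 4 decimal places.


Using the shallow-water approximation:
C = sqrt(g * d) = sqrt(9.81 * 1.39)
C = sqrt(13.6359)
C = 3.6927 m/s

3.6927


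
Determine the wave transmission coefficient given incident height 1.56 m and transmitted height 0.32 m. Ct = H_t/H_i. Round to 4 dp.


Ct = H_t / H_i
Ct = 0.32 / 1.56
Ct = 0.2051

0.2051


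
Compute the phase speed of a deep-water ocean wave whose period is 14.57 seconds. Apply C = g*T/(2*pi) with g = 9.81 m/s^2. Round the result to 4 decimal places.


We use the deep-water celerity formula:
C = g * T / (2 * pi)
C = 9.81 * 14.57 / (2 * 3.14159...)
C = 142.931700 / 6.283185
C = 22.7483 m/s

22.7483


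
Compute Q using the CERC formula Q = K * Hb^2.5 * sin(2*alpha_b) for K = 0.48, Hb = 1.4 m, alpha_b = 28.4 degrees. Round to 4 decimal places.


Q = K * Hb^2.5 * sin(2 * alpha_b)
Hb^2.5 = 1.4^2.5 = 2.319103
sin(2 * 28.4) = sin(56.8) = 0.836764
Q = 0.48 * 2.319103 * 0.836764
Q = 0.9315 m^3/s

0.9315


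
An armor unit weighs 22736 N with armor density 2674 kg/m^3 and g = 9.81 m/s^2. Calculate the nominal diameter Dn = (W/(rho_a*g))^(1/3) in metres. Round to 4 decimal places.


V = W / (rho_a * g)
V = 22736 / (2674 * 9.81)
V = 22736 / 26231.94
V = 0.866730 m^3
Dn = V^(1/3) = 0.866730^(1/3)
Dn = 0.9534 m

0.9534


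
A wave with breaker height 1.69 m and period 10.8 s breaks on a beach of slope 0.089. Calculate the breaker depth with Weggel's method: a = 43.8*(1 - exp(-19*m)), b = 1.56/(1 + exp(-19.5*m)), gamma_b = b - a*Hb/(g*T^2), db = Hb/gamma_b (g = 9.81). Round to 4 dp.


a = 43.8 * (1 - exp(-19 * m))
exp(-19 * 0.089) = exp(-1.6910) = 0.184335
a = 43.8 * (1 - 0.184335) = 35.726123
b = 1.56 / (1 + exp(-19.5 * m))
exp(-19.5 * 0.089) = exp(-1.7355) = 0.176312
b = 1.56 / (1 + 0.176312) = 1.326179
Hb / (g * T^2) = 1.69 / (9.81 * 10.8^2) = 1.69 / 1144.2384 = 0.00147696
gamma_b = b - a * Hb/(g*T^2) = 1.326179 - 35.726123 * 0.00147696 = 1.273413
db = Hb / gamma_b = 1.69 / 1.273413
db = 1.3271 m

1.3271


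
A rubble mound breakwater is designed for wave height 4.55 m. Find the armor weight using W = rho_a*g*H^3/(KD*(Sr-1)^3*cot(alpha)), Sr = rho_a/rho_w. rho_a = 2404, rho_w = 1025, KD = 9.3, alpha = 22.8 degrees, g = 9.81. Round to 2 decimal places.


Sr = rho_a / rho_w = 2404 / 1025 = 2.345366
(Sr - 1) = 1.345366
(Sr - 1)^3 = 2.435125
cot(22.8) = 1 / tan(22.8) = 1 / 0.420361 = 2.378906
Numerator = 2404 * 9.81 * 4.55^3 = 2221455.7188
Denominator = 9.3 * 2.435125 * 2.378906 = 53.874274
W = 2221455.7188 / 53.874274
W = 41234.07 N

41234.07


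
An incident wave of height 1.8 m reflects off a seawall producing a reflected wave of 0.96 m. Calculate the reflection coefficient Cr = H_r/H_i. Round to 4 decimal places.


Cr = H_r / H_i
Cr = 0.96 / 1.8
Cr = 0.5333

0.5333


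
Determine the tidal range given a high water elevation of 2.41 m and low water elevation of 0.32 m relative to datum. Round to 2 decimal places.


Tidal range = High water - Low water
Tidal range = 2.41 - (0.32)
Tidal range = 2.09 m

2.09


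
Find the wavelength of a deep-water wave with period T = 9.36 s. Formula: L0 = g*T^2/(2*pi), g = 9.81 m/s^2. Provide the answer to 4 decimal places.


L0 = g * T^2 / (2 * pi)
L0 = 9.81 * 9.36^2 / (2 * pi)
L0 = 9.81 * 87.6096 / 6.28319
L0 = 859.4502 / 6.28319
L0 = 136.7857 m

136.7857


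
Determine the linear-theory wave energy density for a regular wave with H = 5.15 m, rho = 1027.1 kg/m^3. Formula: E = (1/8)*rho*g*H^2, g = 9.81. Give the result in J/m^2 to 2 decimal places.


E = (1/8) * rho * g * H^2
E = (1/8) * 1027.1 * 9.81 * 5.15^2
E = 0.125 * 1027.1 * 9.81 * 26.5225
E = 33404.59 J/m^2

33404.59


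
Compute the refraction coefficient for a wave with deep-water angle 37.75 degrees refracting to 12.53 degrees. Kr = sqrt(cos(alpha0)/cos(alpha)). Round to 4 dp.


Kr = sqrt(cos(alpha0) / cos(alpha))
cos(37.75) = 0.790690
cos(12.53) = 0.976183
Kr = sqrt(0.790690 / 0.976183)
Kr = sqrt(0.809981)
Kr = 0.9000

0.9000


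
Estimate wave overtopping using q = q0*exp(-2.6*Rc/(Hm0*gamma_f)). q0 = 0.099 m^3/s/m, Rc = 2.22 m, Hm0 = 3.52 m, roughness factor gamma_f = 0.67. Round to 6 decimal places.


q = q0 * exp(-2.6 * Rc / (Hm0 * gamma_f))
Exponent = -2.6 * 2.22 / (3.52 * 0.67)
= -2.6 * 2.22 / 2.3584
= -2.447422
exp(-2.447422) = 0.086516
q = 0.099 * 0.086516
q = 0.008565 m^3/s/m

0.008565


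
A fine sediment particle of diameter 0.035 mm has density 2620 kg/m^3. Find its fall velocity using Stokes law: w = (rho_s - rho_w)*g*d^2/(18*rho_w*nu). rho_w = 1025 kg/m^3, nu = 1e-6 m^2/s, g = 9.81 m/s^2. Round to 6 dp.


w = (rho_s - rho_w) * g * d^2 / (18 * rho_w * nu)
d = 0.035 mm = 0.000035 m
rho_s - rho_w = 2620 - 1025 = 1595
Numerator = 1595 * 9.81 * (0.000035)^2 = 0.000019167514
Denominator = 18 * 1025 * 1e-6 = 0.018450
w = 0.001039 m/s

0.001039


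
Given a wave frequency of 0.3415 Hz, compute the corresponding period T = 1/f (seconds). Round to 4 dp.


T = 1 / f
T = 1 / 0.3415
T = 2.9283 s

2.9283


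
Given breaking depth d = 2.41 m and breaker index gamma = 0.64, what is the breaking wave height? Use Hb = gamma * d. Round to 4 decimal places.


Hb = gamma * d
Hb = 0.64 * 2.41
Hb = 1.5424 m

1.5424


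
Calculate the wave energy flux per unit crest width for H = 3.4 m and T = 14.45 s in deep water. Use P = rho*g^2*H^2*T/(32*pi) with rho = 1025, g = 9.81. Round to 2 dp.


P = rho * g^2 * H^2 * T / (32 * pi)
P = 1025 * 9.81^2 * 3.4^2 * 14.45 / (32 * pi)
P = 1025 * 96.2361 * 11.5600 * 14.45 / 100.53096
P = 163903.30 W/m

163903.30


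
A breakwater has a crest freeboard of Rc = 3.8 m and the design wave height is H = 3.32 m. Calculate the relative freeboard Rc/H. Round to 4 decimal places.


Relative freeboard = Rc / H
= 3.8 / 3.32
= 1.1446

1.1446


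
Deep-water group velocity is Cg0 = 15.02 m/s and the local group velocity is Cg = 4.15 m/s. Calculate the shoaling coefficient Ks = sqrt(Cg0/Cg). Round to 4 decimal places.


Ks = sqrt(Cg0 / Cg)
Ks = sqrt(15.02 / 4.15)
Ks = sqrt(3.6193)
Ks = 1.9024

1.9024


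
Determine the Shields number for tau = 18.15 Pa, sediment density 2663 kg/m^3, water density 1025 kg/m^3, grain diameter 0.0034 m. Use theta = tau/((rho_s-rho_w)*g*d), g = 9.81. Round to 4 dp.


theta = tau / ((rho_s - rho_w) * g * d)
rho_s - rho_w = 2663 - 1025 = 1638
Denominator = 1638 * 9.81 * 0.0034 = 54.633852
theta = 18.15 / 54.633852
theta = 0.3322

0.3322


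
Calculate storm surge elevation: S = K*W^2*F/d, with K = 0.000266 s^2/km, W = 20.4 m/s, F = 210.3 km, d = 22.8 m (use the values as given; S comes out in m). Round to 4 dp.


S = K * W^2 * F / d
W^2 = 20.4^2 = 416.16
S = 0.000266 * 416.16 * 210.3 / 22.8
Numerator = 0.000266 * 416.16 * 210.3 = 23.279907
S = 23.279907 / 22.8 = 1.0210 m

1.0210


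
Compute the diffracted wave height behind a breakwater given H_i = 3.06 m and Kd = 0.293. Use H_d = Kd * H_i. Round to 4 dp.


H_d = Kd * H_i
H_d = 0.293 * 3.06
H_d = 0.8966 m

0.8966


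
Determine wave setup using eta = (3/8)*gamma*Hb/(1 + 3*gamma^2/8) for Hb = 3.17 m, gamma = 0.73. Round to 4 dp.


eta = (3/8) * gamma * Hb / (1 + 3*gamma^2/8)
Numerator = (3/8) * 0.73 * 3.17 = 0.867787
Denominator = 1 + 3*0.73^2/8 = 1 + 0.199838 = 1.199838
eta = 0.867787 / 1.199838
eta = 0.7233 m

0.7233


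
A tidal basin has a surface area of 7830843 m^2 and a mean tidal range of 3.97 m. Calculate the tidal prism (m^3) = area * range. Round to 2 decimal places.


Tidal prism = Area * Tidal range
P = 7830843 * 3.97
P = 31088446.71 m^3

31088446.71


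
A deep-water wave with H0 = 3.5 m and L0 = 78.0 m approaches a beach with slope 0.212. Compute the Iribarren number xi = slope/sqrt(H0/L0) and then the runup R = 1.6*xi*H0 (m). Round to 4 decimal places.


xi = slope / sqrt(H0/L0)
H0/L0 = 3.5/78.0 = 0.044872
sqrt(0.044872) = 0.211830
xi = 0.212 / 0.211830 = 1.000804
R = 1.6 * xi * H0 = 1.6 * 1.000804 * 3.5
R = 5.6045 m

5.6045


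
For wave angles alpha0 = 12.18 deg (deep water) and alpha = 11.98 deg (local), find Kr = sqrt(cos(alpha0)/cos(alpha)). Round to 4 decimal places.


Kr = sqrt(cos(alpha0) / cos(alpha))
cos(12.18) = 0.977490
cos(11.98) = 0.978220
Kr = sqrt(0.977490 / 0.978220)
Kr = sqrt(0.999253)
Kr = 0.9996

0.9996


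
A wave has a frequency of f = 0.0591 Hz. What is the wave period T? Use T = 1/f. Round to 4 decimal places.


T = 1 / f
T = 1 / 0.0591
T = 16.9205 s

16.9205


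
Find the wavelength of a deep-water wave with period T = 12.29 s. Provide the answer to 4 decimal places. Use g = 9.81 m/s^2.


L0 = g * T^2 / (2 * pi)
L0 = 9.81 * 12.29^2 / (2 * pi)
L0 = 9.81 * 151.0441 / 6.28319
L0 = 1481.7426 / 6.28319
L0 = 235.8267 m

235.8267


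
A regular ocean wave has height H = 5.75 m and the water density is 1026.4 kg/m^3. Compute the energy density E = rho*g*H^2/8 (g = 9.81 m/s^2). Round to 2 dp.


E = (1/8) * rho * g * H^2
E = (1/8) * 1026.4 * 9.81 * 5.75^2
E = 0.125 * 1026.4 * 9.81 * 33.0625
E = 41613.22 J/m^2

41613.22


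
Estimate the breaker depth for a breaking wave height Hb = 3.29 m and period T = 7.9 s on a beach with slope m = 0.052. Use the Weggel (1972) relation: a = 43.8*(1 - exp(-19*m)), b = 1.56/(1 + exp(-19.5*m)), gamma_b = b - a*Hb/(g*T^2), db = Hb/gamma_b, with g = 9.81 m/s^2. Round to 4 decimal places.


a = 43.8 * (1 - exp(-19 * m))
exp(-19 * 0.052) = exp(-0.9880) = 0.372321
a = 43.8 * (1 - 0.372321) = 27.492358
b = 1.56 / (1 + exp(-19.5 * m))
exp(-19.5 * 0.052) = exp(-1.0140) = 0.362765
b = 1.56 / (1 + 0.362765) = 1.144731
Hb / (g * T^2) = 3.29 / (9.81 * 7.9^2) = 3.29 / 612.2421 = 0.00537369
gamma_b = b - a * Hb/(g*T^2) = 1.144731 - 27.492358 * 0.00537369 = 0.996996
db = Hb / gamma_b = 3.29 / 0.996996
db = 3.2999 m

3.2999


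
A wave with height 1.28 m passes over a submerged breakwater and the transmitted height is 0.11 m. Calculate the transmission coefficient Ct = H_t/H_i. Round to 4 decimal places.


Ct = H_t / H_i
Ct = 0.11 / 1.28
Ct = 0.0859

0.0859


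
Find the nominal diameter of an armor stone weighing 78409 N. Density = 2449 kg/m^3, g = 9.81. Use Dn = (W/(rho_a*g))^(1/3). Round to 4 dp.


V = W / (rho_a * g)
V = 78409 / (2449 * 9.81)
V = 78409 / 24024.69
V = 3.263684 m^3
Dn = V^(1/3) = 3.263684^(1/3)
Dn = 1.4833 m

1.4833


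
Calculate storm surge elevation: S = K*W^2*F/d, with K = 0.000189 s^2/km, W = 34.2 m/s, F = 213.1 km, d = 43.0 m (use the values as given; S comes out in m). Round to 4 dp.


S = K * W^2 * F / d
W^2 = 34.2^2 = 1169.64
S = 0.000189 * 1169.64 * 213.1 / 43.0
Numerator = 0.000189 * 1169.64 * 213.1 = 47.108304
S = 47.108304 / 43.0 = 1.0955 m

1.0955


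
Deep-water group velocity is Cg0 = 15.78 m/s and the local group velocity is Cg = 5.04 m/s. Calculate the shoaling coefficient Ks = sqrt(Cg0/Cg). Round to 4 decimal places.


Ks = sqrt(Cg0 / Cg)
Ks = sqrt(15.78 / 5.04)
Ks = sqrt(3.1310)
Ks = 1.7694

1.7694


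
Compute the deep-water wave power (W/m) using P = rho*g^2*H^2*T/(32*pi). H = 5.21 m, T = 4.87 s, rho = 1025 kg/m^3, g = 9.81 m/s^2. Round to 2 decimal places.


P = rho * g^2 * H^2 * T / (32 * pi)
P = 1025 * 9.81^2 * 5.21^2 * 4.87 / (32 * pi)
P = 1025 * 96.2361 * 27.1441 * 4.87 / 100.53096
P = 129707.90 W/m

129707.90


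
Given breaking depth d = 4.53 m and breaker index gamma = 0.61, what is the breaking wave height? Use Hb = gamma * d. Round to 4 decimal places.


Hb = gamma * d
Hb = 0.61 * 4.53
Hb = 2.7633 m

2.7633


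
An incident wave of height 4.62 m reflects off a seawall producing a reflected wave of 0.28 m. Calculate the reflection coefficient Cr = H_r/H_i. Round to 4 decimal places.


Cr = H_r / H_i
Cr = 0.28 / 4.62
Cr = 0.0606

0.0606


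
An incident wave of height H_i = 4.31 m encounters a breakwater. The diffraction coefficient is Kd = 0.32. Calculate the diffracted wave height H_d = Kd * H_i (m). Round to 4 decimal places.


H_d = Kd * H_i
H_d = 0.32 * 4.31
H_d = 1.3792 m

1.3792


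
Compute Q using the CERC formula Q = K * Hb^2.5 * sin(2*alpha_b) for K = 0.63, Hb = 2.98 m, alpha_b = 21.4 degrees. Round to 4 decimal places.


Q = K * Hb^2.5 * sin(2 * alpha_b)
Hb^2.5 = 2.98^2.5 = 15.329947
sin(2 * 21.4) = sin(42.8) = 0.679441
Q = 0.63 * 15.329947 * 0.679441
Q = 6.5620 m^3/s

6.5620


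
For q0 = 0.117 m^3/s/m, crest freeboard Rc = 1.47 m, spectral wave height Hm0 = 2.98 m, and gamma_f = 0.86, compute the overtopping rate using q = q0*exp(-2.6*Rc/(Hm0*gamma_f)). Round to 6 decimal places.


q = q0 * exp(-2.6 * Rc / (Hm0 * gamma_f))
Exponent = -2.6 * 1.47 / (2.98 * 0.86)
= -2.6 * 1.47 / 2.5628
= -1.491338
exp(-1.491338) = 0.225071
q = 0.117 * 0.225071
q = 0.026333 m^3/s/m

0.026333


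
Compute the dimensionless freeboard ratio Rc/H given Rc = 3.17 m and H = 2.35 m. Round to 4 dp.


Relative freeboard = Rc / H
= 3.17 / 2.35
= 1.3489

1.3489


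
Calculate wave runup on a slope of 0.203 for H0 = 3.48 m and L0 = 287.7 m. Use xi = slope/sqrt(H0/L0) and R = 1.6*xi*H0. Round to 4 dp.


xi = slope / sqrt(H0/L0)
H0/L0 = 3.48/287.7 = 0.012096
sqrt(0.012096) = 0.109982
xi = 0.203 / 0.109982 = 1.845765
R = 1.6 * xi * H0 = 1.6 * 1.845765 * 3.48
R = 10.2772 m

10.2772


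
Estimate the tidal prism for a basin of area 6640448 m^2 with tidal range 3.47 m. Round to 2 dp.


Tidal prism = Area * Tidal range
P = 6640448 * 3.47
P = 23042354.56 m^3

23042354.56


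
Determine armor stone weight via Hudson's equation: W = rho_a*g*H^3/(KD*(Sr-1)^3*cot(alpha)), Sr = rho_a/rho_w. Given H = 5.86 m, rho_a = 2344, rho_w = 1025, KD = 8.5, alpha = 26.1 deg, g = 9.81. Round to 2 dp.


Sr = rho_a / rho_w = 2344 / 1025 = 2.286829
(Sr - 1) = 1.286829
(Sr - 1)^3 = 2.130899
cot(26.1) = 1 / tan(26.1) = 1 / 0.489895 = 2.041254
Numerator = 2344 * 9.81 * 5.86^3 = 4627212.6949
Denominator = 8.5 * 2.130899 * 2.041254 = 36.972495
W = 4627212.6949 / 36.972495
W = 125152.84 N

125152.84
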